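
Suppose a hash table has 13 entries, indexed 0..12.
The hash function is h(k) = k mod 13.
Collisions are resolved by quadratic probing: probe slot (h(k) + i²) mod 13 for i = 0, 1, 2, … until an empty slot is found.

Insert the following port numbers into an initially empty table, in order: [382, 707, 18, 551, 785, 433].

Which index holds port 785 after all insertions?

382: h=5 -> slot 5
707: h=5, probe 5,6 -> slot 6
18: h=5, probe 5,6,9 -> slot 9
551: h=5, probe 5,6,9,1 -> slot 1
785: h=5, probe 5,6,9,1,8 -> slot 8
433: h=4 -> slot 4
Table: [., 551, ., ., 433, 382, 707, ., 785, 18, ., ., .]

8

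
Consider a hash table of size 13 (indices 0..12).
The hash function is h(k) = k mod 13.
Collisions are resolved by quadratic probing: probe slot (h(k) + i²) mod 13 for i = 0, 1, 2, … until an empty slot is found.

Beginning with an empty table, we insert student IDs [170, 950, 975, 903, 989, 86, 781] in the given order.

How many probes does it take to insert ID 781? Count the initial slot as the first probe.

Insert 170: h=1, slot 1 empty -> index 1.
Insert 950: h=1, slot 1 occupied -> index 2.
Insert 975: h=0, slot 0 empty -> index 0.
Insert 903: h=6, slot 6 empty -> index 6.
Insert 989: h=1, slots 1,2 occupied -> index 5.
Insert 86: h=8, slot 8 empty -> index 8.
Insert 781: h=1, slots 1,2,5 occupied -> index 10.
Table: [975, 170, 950, _, _, 989, 903, _, 86, _, 781, _, _]

4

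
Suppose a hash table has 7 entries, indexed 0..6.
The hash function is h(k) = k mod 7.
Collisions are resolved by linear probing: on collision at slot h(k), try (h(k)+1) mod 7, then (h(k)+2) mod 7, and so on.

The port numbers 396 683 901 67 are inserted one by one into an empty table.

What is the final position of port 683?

5

396: h=4 => slot 4
683: h=4, probe 4,5 => slot 5
901: h=5, probe 5,6 => slot 6
67: h=4, probe 4,5,6,0 => slot 0
Table: [67, ∅, ∅, ∅, 396, 683, 901]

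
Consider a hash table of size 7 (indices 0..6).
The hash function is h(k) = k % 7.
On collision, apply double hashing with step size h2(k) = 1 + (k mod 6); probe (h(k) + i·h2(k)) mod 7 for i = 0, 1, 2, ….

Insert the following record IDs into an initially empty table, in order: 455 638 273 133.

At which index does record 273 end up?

455 hashes to 0; slot 0 is free -> place at 0.
638 hashes to 1; slot 1 is free -> place at 1.
273 hashes to 0, h2=4; 0 taken -> place at 4.
133 hashes to 0, h2=2; 0 taken -> place at 2.
Table: [455, 638, 133, _, 273, _, _]

4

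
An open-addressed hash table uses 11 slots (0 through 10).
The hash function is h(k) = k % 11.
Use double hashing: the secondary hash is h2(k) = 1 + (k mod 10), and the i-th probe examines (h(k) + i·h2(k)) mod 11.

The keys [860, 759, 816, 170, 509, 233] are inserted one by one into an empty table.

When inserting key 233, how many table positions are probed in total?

860: h=2 -> slot 2
759: h=0 -> slot 0
816: h=2, h2=7, probe 2,9 -> slot 9
170: h=5 -> slot 5
509: h=3 -> slot 3
233: h=2, h2=4, probe 2,6 -> slot 6
Table: [759, ∅, 860, 509, ∅, 170, 233, ∅, ∅, 816, ∅]

2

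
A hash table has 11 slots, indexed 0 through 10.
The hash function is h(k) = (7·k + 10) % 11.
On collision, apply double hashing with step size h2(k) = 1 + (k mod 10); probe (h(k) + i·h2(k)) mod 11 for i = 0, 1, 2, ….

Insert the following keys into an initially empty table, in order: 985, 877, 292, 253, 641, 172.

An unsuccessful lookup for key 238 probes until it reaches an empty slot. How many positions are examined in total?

2

985 hashes to 8; slot 8 is free -> place at 8.
877 hashes to 0; slot 0 is free -> place at 0.
292 hashes to 8, h2=3; 8,0 taken -> place at 3.
253 hashes to 10; slot 10 is free -> place at 10.
641 hashes to 9; slot 9 is free -> place at 9.
172 hashes to 4; slot 4 is free -> place at 4.
Table: [877, _, _, 292, 172, _, _, _, 985, 641, 253]
Lookup 238: h=4, h2=9, probe 4,2 → slot 2 empty, not found.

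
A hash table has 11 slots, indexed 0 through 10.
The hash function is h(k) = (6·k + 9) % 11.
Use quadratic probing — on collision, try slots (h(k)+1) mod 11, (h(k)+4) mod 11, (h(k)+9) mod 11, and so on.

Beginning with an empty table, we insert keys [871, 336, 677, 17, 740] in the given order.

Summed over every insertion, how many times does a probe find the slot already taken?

Insert 871: h=10, slot 10 empty => index 10.
Insert 336: h=1, slot 1 empty => index 1.
Insert 677: h=1, slot 1 occupied => index 2.
Insert 17: h=1, slots 1,2 occupied => index 5.
Insert 740: h=5, slot 5 occupied => index 6.
Table: [_, 336, 677, _, _, 17, 740, _, _, _, 871]

4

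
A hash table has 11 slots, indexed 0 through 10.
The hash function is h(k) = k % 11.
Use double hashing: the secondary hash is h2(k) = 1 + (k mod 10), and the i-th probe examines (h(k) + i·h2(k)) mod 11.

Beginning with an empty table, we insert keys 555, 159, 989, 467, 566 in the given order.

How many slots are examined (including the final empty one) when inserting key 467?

2

555: h=5 -> slot 5
159: h=5, h2=10, probe 5,4 -> slot 4
989: h=10 -> slot 10
467: h=5, h2=8, probe 5,2 -> slot 2
566: h=5, h2=7, probe 5,1 -> slot 1
Table: [-, 566, 467, -, 159, 555, -, -, -, -, 989]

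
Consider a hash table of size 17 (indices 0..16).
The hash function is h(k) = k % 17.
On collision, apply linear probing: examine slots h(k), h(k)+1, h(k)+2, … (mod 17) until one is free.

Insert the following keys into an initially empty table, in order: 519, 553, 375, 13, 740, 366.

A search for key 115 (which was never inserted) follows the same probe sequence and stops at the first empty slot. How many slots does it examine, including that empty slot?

2

519: h=9 => slot 9
553: h=9, probe 9,10 => slot 10
375: h=1 => slot 1
13: h=13 => slot 13
740: h=9, probe 9,10,11 => slot 11
366: h=9, probe 9,10,11,12 => slot 12
Table: [-, 375, -, -, -, -, -, -, -, 519, 553, 740, 366, 13, -, -, -]
Lookup 115: h=13, probe 13,14 → slot 14 empty, not found.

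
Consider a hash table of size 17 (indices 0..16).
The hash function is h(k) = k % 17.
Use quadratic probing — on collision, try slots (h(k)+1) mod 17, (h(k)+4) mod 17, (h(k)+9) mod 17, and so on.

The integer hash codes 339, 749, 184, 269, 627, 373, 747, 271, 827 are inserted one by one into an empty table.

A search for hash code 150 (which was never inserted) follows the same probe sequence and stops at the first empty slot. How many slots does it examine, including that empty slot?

Insert 339: h=16, slot 16 empty -> index 16.
Insert 749: h=1, slot 1 empty -> index 1.
Insert 184: h=14, slot 14 empty -> index 14.
Insert 269: h=14, slot 14 occupied -> index 15.
Insert 627: h=15, slots 15,16 occupied -> index 2.
Insert 373: h=16, slot 16 occupied -> index 0.
Insert 747: h=16, slots 16,0 occupied -> index 3.
Insert 271: h=16, slots 16,0,3 occupied -> index 8.
Insert 827: h=11, slot 11 empty -> index 11.
Table: [373, 749, 627, 747, ∅, ∅, ∅, ∅, 271, ∅, ∅, 827, ∅, ∅, 184, 269, 339]
Lookup 150: h=14, probe 14,15,1,6 → slot 6 empty, not found.

4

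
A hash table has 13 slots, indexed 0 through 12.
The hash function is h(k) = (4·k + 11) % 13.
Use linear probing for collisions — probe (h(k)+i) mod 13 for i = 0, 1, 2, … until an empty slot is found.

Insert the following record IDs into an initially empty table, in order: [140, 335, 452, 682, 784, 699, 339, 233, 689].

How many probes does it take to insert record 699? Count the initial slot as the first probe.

5

140 hashes to 12; slot 12 is free => place at 12.
335 hashes to 12; 12 taken => place at 0.
452 hashes to 12; 12,0 taken => place at 1.
682 hashes to 9; slot 9 is free => place at 9.
784 hashes to 1; 1 taken => place at 2.
699 hashes to 12; 12,0,1,2 taken => place at 3.
339 hashes to 2; 2,3 taken => place at 4.
233 hashes to 7; slot 7 is free => place at 7.
689 hashes to 11; slot 11 is free => place at 11.
Table: [335, 452, 784, 699, 339, -, -, 233, -, 682, -, 689, 140]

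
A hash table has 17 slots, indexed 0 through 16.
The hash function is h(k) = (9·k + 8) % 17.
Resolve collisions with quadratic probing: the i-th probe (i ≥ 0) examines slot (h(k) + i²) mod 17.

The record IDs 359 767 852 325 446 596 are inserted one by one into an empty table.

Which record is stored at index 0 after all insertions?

Insert 359: h=9, slot 9 empty => index 9.
Insert 767: h=9, slot 9 occupied => index 10.
Insert 852: h=9, slots 9,10 occupied => index 13.
Insert 325: h=9, slots 9,10,13 occupied => index 1.
Insert 446: h=10, slot 10 occupied => index 11.
Insert 596: h=0, slot 0 empty => index 0.
Table: [596, 325, ∅, ∅, ∅, ∅, ∅, ∅, ∅, 359, 767, 446, ∅, 852, ∅, ∅, ∅]

596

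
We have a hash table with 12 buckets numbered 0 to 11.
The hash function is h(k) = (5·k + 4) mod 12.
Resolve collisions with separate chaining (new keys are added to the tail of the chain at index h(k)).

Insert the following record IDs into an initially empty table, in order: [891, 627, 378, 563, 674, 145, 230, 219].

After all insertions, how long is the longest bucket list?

3

891 -> bucket 7
627 -> bucket 7 (collision)
378 -> bucket 10
563 -> bucket 11
674 -> bucket 2
145 -> bucket 9
230 -> bucket 2 (collision)
219 -> bucket 7 (collision)
Final buckets:
0: _
1: _
2: 674 -> 230
3: _
4: _
5: _
6: _
7: 891 -> 627 -> 219
8: _
9: 145
10: 378
11: 563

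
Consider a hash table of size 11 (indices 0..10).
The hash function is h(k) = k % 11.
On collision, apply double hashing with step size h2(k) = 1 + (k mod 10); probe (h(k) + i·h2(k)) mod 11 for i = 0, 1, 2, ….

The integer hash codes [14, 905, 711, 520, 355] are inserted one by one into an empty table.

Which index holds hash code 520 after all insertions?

Insert 14: h=3, slot 3 empty → index 3.
Insert 905: h=3, h2=6, slot 3 occupied → index 9.
Insert 711: h=7, slot 7 empty → index 7.
Insert 520: h=3, h2=1, slot 3 occupied → index 4.
Insert 355: h=3, h2=6, slots 3,9,4 occupied → index 10.
Table: [∅, ∅, ∅, 14, 520, ∅, ∅, 711, ∅, 905, 355]

4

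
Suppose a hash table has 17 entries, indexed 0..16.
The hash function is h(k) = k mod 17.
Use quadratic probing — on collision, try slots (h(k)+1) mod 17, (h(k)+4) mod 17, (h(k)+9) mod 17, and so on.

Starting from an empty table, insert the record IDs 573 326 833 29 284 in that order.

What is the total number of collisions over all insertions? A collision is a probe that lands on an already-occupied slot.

3

Insert 573: h=12, slot 12 empty -> index 12.
Insert 326: h=3, slot 3 empty -> index 3.
Insert 833: h=0, slot 0 empty -> index 0.
Insert 29: h=12, slot 12 occupied -> index 13.
Insert 284: h=12, slots 12,13 occupied -> index 16.
Table: [833, ., ., 326, ., ., ., ., ., ., ., ., 573, 29, ., ., 284]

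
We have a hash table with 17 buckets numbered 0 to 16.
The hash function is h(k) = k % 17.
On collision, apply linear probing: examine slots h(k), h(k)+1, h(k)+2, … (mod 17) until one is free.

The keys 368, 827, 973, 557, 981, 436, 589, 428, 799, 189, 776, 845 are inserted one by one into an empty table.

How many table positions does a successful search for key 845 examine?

368 hashes to 11; slot 11 is free → place at 11.
827 hashes to 11; 11 taken → place at 12.
973 hashes to 4; slot 4 is free → place at 4.
557 hashes to 13; slot 13 is free → place at 13.
981 hashes to 12; 12,13 taken → place at 14.
436 hashes to 11; 11,12,13,14 taken → place at 15.
589 hashes to 11; 11,12,13,14,15 taken → place at 16.
428 hashes to 3; slot 3 is free → place at 3.
799 hashes to 0; slot 0 is free → place at 0.
189 hashes to 2; slot 2 is free → place at 2.
776 hashes to 11; 11,12,13,14,15,16,0 taken → place at 1.
845 hashes to 12; 12,13,14,15,16,0,1,2,3,4 taken → place at 5.
Table: [799, 776, 189, 428, 973, 845, _, _, _, _, _, 368, 827, 557, 981, 436, 589]
Lookup 845: h=12, probe 12,13,14,15,16,0,1,2,3,4,5 → found at 5.

11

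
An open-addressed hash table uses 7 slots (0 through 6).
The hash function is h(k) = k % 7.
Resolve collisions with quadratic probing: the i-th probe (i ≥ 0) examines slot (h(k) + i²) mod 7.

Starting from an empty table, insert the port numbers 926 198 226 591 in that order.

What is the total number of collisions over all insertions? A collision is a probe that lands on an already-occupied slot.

926: h=2 → slot 2
198: h=2, probe 2,3 → slot 3
226: h=2, probe 2,3,6 → slot 6
591: h=3, probe 3,4 → slot 4
Table: [∅, ∅, 926, 198, 591, ∅, 226]

4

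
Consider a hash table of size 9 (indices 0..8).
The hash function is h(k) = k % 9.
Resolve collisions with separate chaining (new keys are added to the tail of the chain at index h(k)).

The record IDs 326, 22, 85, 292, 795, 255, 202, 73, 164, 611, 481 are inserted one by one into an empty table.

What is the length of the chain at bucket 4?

5

Insert 326: h=2, bucket 2 empty → new chain.
Insert 22: h=4, bucket 4 empty → new chain.
Insert 85: h=4, bucket 4 nonempty → append to chain.
Insert 292: h=4, bucket 4 nonempty → append to chain.
Insert 795: h=3, bucket 3 empty → new chain.
Insert 255: h=3, bucket 3 nonempty → append to chain.
Insert 202: h=4, bucket 4 nonempty → append to chain.
Insert 73: h=1, bucket 1 empty → new chain.
Insert 164: h=2, bucket 2 nonempty → append to chain.
Insert 611: h=8, bucket 8 empty → new chain.
Insert 481: h=4, bucket 4 nonempty → append to chain.
Final buckets:
0: _
1: 73
2: 326 -> 164
3: 795 -> 255
4: 22 -> 85 -> 292 -> 202 -> 481
5: _
6: _
7: _
8: 611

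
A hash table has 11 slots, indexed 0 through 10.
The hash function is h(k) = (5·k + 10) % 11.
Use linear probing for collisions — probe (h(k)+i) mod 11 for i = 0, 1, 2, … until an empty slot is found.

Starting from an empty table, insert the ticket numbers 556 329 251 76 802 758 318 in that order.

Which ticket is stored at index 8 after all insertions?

802

556 hashes to 7; slot 7 is free → place at 7.
329 hashes to 5; slot 5 is free → place at 5.
251 hashes to 0; slot 0 is free → place at 0.
76 hashes to 5; 5 taken → place at 6.
802 hashes to 5; 5,6,7 taken → place at 8.
758 hashes to 5; 5,6,7,8 taken → place at 9.
318 hashes to 5; 5,6,7,8,9 taken → place at 10.
Table: [251, ., ., ., ., 329, 76, 556, 802, 758, 318]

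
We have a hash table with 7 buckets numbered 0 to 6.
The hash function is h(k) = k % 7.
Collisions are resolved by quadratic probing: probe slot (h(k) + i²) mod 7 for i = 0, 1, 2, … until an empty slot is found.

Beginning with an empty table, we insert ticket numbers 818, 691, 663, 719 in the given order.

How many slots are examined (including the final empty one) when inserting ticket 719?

4

Insert 818: h=6, slot 6 empty -> index 6.
Insert 691: h=5, slot 5 empty -> index 5.
Insert 663: h=5, slots 5,6 occupied -> index 2.
Insert 719: h=5, slots 5,6,2 occupied -> index 0.
Table: [719, —, 663, —, —, 691, 818]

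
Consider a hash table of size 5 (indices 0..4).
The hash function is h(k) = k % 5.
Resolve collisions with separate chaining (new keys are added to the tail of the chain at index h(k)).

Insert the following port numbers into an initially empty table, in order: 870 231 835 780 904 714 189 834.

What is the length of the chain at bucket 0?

870 -> bucket 0
231 -> bucket 1
835 -> bucket 0 (collision)
780 -> bucket 0 (collision)
904 -> bucket 4
714 -> bucket 4 (collision)
189 -> bucket 4 (collision)
834 -> bucket 4 (collision)
Final buckets:
0: 870 -> 835 -> 780
1: 231
2: _
3: _
4: 904 -> 714 -> 189 -> 834

3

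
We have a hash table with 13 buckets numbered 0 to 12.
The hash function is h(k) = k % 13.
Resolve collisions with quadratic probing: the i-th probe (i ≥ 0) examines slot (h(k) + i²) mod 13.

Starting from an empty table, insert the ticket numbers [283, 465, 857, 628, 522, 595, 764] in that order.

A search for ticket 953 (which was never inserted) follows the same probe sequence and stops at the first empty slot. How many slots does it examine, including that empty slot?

Insert 283: h=10, slot 10 empty -> index 10.
Insert 465: h=10, slot 10 occupied -> index 11.
Insert 857: h=12, slot 12 empty -> index 12.
Insert 628: h=4, slot 4 empty -> index 4.
Insert 522: h=2, slot 2 empty -> index 2.
Insert 595: h=10, slots 10,11 occupied -> index 1.
Insert 764: h=10, slots 10,11,1 occupied -> index 6.
Table: [—, 595, 522, —, 628, —, 764, —, —, —, 283, 465, 857]
Lookup 953: h=4, probe 4,5 → slot 5 empty, not found.

2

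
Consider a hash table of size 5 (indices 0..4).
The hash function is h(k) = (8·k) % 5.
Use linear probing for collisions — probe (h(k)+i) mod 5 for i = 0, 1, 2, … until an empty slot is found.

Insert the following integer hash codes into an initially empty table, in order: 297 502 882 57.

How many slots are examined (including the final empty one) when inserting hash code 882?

297: h=1 => slot 1
502: h=1, probe 1,2 => slot 2
882: h=1, probe 1,2,3 => slot 3
57: h=1, probe 1,2,3,4 => slot 4
Table: [_, 297, 502, 882, 57]

3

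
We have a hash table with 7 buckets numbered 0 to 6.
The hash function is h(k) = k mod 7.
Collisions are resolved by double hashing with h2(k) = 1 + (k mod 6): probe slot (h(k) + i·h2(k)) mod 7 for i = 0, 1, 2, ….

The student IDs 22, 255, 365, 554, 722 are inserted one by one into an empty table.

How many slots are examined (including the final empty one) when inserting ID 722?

5

22 hashes to 1; slot 1 is free -> place at 1.
255 hashes to 3; slot 3 is free -> place at 3.
365 hashes to 1, h2=6; 1 taken -> place at 0.
554 hashes to 1, h2=3; 1 taken -> place at 4.
722 hashes to 1, h2=3; 1,4,0,3 taken -> place at 6.
Table: [365, 22, _, 255, 554, _, 722]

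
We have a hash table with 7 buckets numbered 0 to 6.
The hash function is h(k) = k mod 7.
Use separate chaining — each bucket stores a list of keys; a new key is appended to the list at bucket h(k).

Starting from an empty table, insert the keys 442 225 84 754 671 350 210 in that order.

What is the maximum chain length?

442 -> bucket 1
225 -> bucket 1 (collision)
84 -> bucket 0
754 -> bucket 5
671 -> bucket 6
350 -> bucket 0 (collision)
210 -> bucket 0 (collision)
Final buckets:
0: 84 -> 350 -> 210
1: 442 -> 225
2: —
3: —
4: —
5: 754
6: 671

3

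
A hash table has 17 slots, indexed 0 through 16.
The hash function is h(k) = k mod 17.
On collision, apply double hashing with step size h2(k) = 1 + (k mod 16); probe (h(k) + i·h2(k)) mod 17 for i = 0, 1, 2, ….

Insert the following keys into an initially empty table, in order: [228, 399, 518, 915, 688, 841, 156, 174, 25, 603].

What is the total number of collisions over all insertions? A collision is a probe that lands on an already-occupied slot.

8

228: h=7 -> slot 7
399: h=8 -> slot 8
518: h=8, h2=7, probe 8,15 -> slot 15
915: h=14 -> slot 14
688: h=8, h2=1, probe 8,9 -> slot 9
841: h=8, h2=10, probe 8,1 -> slot 1
156: h=3 -> slot 3
174: h=4 -> slot 4
25: h=8, h2=10, probe 8,1,11 -> slot 11
603: h=8, h2=12, probe 8,3,15,10 -> slot 10
Table: [—, 841, —, 156, 174, —, —, 228, 399, 688, 603, 25, —, —, 915, 518, —]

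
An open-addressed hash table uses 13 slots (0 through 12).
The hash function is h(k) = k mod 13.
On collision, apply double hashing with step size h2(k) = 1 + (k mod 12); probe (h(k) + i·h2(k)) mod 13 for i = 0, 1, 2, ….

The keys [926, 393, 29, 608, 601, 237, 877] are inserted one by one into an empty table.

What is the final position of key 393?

Insert 926: h=3, slot 3 empty → index 3.
Insert 393: h=3, h2=10, slot 3 occupied → index 0.
Insert 29: h=3, h2=6, slot 3 occupied → index 9.
Insert 608: h=10, slot 10 empty → index 10.
Insert 601: h=3, h2=2, slot 3 occupied → index 5.
Insert 237: h=3, h2=10, slots 3,0,10 occupied → index 7.
Insert 877: h=6, slot 6 empty → index 6.
Table: [393, —, —, 926, —, 601, 877, 237, —, 29, 608, —, —]

0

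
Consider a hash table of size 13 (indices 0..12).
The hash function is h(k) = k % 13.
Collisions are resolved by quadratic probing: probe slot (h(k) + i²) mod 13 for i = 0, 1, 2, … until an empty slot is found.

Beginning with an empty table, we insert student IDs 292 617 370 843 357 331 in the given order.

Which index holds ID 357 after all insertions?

292 hashes to 6; slot 6 is free -> place at 6.
617 hashes to 6; 6 taken -> place at 7.
370 hashes to 6; 6,7 taken -> place at 10.
843 hashes to 11; slot 11 is free -> place at 11.
357 hashes to 6; 6,7,10 taken -> place at 2.
331 hashes to 6; 6,7,10,2 taken -> place at 9.
Table: [-, -, 357, -, -, -, 292, 617, -, 331, 370, 843, -]

2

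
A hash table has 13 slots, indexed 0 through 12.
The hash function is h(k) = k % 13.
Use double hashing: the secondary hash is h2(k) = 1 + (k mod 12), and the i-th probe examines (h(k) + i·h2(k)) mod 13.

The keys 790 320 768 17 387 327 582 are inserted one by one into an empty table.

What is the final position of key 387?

5

Insert 790: h=10, slot 10 empty => index 10.
Insert 320: h=8, slot 8 empty => index 8.
Insert 768: h=1, slot 1 empty => index 1.
Insert 17: h=4, slot 4 empty => index 4.
Insert 387: h=10, h2=4, slots 10,1 occupied => index 5.
Insert 327: h=2, slot 2 empty => index 2.
Insert 582: h=10, h2=7, slots 10,4 occupied => index 11.
Table: [_, 768, 327, _, 17, 387, _, _, 320, _, 790, 582, _]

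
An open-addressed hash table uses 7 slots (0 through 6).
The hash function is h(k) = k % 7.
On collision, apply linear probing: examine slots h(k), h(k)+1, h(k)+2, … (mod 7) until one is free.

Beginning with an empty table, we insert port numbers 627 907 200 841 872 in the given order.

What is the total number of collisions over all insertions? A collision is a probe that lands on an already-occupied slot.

627: h=4 → slot 4
907: h=4, probe 4,5 → slot 5
200: h=4, probe 4,5,6 → slot 6
841: h=1 → slot 1
872: h=4, probe 4,5,6,0 → slot 0
Table: [872, 841, ∅, ∅, 627, 907, 200]

6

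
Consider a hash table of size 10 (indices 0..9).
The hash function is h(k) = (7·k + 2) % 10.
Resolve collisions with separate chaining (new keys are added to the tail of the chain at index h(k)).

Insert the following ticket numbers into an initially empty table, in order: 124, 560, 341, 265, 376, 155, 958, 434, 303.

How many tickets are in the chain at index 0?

124 → bucket 0
560 → bucket 2
341 → bucket 9
265 → bucket 7
376 → bucket 4
155 → bucket 7 (collision)
958 → bucket 8
434 → bucket 0 (collision)
303 → bucket 3
Final buckets:
0: 124 -> 434
1: —
2: 560
3: 303
4: 376
5: —
6: —
7: 265 -> 155
8: 958
9: 341

2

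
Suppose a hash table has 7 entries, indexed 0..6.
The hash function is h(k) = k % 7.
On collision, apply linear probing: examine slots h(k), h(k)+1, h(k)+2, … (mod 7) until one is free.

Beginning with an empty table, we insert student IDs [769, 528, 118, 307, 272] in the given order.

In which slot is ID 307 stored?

769: h=6 -> slot 6
528: h=3 -> slot 3
118: h=6, probe 6,0 -> slot 0
307: h=6, probe 6,0,1 -> slot 1
272: h=6, probe 6,0,1,2 -> slot 2
Table: [118, 307, 272, 528, ∅, ∅, 769]

1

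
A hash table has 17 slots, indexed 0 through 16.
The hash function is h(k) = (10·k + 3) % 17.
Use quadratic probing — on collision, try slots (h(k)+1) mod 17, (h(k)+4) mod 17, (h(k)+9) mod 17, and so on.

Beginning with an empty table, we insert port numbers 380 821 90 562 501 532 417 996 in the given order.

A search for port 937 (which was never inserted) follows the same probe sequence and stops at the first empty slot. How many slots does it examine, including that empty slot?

2

380: h=12 → slot 12
821: h=2 → slot 2
90: h=2, probe 2,3 → slot 3
562: h=13 → slot 13
501: h=15 → slot 15
532: h=2, probe 2,3,6 → slot 6
417: h=8 → slot 8
996: h=1 → slot 1
Table: [., 996, 821, 90, ., ., 532, ., 417, ., ., ., 380, 562, ., 501, .]
Lookup 937: h=6, probe 6,7 → slot 7 empty, not found.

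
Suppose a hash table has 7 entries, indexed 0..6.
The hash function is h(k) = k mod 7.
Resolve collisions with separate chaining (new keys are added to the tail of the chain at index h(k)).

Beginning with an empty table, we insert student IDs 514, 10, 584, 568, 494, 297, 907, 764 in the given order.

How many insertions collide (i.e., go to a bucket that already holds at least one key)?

Insert 514: h=3, bucket 3 empty → new chain.
Insert 10: h=3, bucket 3 nonempty → append to chain.
Insert 584: h=3, bucket 3 nonempty → append to chain.
Insert 568: h=1, bucket 1 empty → new chain.
Insert 494: h=4, bucket 4 empty → new chain.
Insert 297: h=3, bucket 3 nonempty → append to chain.
Insert 907: h=4, bucket 4 nonempty → append to chain.
Insert 764: h=1, bucket 1 nonempty → append to chain.
Final buckets:
0: _
1: 568 -> 764
2: _
3: 514 -> 10 -> 584 -> 297
4: 494 -> 907
5: _
6: _

5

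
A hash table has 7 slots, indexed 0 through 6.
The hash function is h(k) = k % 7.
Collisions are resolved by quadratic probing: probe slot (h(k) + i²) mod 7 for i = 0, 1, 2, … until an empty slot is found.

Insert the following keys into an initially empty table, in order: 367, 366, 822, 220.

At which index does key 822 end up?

4

Insert 367: h=3, slot 3 empty -> index 3.
Insert 366: h=2, slot 2 empty -> index 2.
Insert 822: h=3, slot 3 occupied -> index 4.
Insert 220: h=3, slots 3,4 occupied -> index 0.
Table: [220, ∅, 366, 367, 822, ∅, ∅]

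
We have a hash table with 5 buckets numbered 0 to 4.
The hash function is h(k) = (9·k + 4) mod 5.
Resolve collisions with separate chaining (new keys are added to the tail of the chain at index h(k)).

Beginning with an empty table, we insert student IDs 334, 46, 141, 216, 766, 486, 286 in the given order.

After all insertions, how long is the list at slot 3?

6

334 -> bucket 0
46 -> bucket 3
141 -> bucket 3 (collision)
216 -> bucket 3 (collision)
766 -> bucket 3 (collision)
486 -> bucket 3 (collision)
286 -> bucket 3 (collision)
Final buckets:
0: 334
1: ∅
2: ∅
3: 46 -> 141 -> 216 -> 766 -> 486 -> 286
4: ∅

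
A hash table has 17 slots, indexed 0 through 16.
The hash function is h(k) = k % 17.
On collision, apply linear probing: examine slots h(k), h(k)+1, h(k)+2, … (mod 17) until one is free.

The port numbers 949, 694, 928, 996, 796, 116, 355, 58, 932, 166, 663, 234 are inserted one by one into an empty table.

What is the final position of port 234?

949 hashes to 14; slot 14 is free → place at 14.
694 hashes to 14; 14 taken → place at 15.
928 hashes to 10; slot 10 is free → place at 10.
996 hashes to 10; 10 taken → place at 11.
796 hashes to 14; 14,15 taken → place at 16.
116 hashes to 14; 14,15,16 taken → place at 0.
355 hashes to 15; 15,16,0 taken → place at 1.
58 hashes to 7; slot 7 is free → place at 7.
932 hashes to 14; 14,15,16,0,1 taken → place at 2.
166 hashes to 13; slot 13 is free → place at 13.
663 hashes to 0; 0,1,2 taken → place at 3.
234 hashes to 13; 13,14,15,16,0,1,2,3 taken → place at 4.
Table: [116, 355, 932, 663, 234, -, -, 58, -, -, 928, 996, -, 166, 949, 694, 796]

4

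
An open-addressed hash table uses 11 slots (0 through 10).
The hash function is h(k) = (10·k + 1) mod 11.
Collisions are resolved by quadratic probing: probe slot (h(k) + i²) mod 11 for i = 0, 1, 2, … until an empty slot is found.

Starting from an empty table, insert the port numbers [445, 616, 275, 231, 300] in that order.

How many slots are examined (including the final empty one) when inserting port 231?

Insert 445: h=7, slot 7 empty => index 7.
Insert 616: h=1, slot 1 empty => index 1.
Insert 275: h=1, slot 1 occupied => index 2.
Insert 231: h=1, slots 1,2 occupied => index 5.
Insert 300: h=9, slot 9 empty => index 9.
Table: [∅, 616, 275, ∅, ∅, 231, ∅, 445, ∅, 300, ∅]

3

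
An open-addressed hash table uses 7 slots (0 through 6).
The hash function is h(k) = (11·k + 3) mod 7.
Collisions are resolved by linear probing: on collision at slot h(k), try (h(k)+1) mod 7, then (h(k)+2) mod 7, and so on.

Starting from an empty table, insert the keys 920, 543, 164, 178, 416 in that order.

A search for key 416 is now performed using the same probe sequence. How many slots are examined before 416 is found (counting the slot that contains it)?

920: h=1 => slot 1
543: h=5 => slot 5
164: h=1, probe 1,2 => slot 2
178: h=1, probe 1,2,3 => slot 3
416: h=1, probe 1,2,3,4 => slot 4
Table: [∅, 920, 164, 178, 416, 543, ∅]
Lookup 416: h=1, probe 1,2,3,4 → found at 4.

4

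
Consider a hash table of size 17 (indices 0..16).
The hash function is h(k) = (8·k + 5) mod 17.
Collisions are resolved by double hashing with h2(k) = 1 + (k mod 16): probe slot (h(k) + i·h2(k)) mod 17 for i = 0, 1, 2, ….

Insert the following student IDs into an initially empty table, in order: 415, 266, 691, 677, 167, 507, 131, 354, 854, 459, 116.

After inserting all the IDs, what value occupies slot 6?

415 hashes to 10; slot 10 is free => place at 10.
266 hashes to 8; slot 8 is free => place at 8.
691 hashes to 8, h2=4; 8 taken => place at 12.
677 hashes to 15; slot 15 is free => place at 15.
167 hashes to 15, h2=8; 15 taken => place at 6.
507 hashes to 15, h2=12; 15,10 taken => place at 5.
131 hashes to 16; slot 16 is free => place at 16.
354 hashes to 15, h2=3; 15 taken => place at 1.
854 hashes to 3; slot 3 is free => place at 3.
459 hashes to 5, h2=12; 5 taken => place at 0.
116 hashes to 15, h2=5; 15,3,8 taken => place at 13.
Table: [459, 354, _, 854, _, 507, 167, _, 266, _, 415, _, 691, 116, _, 677, 131]

167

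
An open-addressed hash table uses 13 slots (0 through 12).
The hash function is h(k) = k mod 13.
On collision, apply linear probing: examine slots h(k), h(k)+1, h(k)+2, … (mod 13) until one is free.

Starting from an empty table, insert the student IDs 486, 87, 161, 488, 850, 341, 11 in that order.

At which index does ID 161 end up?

486 hashes to 5; slot 5 is free => place at 5.
87 hashes to 9; slot 9 is free => place at 9.
161 hashes to 5; 5 taken => place at 6.
488 hashes to 7; slot 7 is free => place at 7.
850 hashes to 5; 5,6,7 taken => place at 8.
341 hashes to 3; slot 3 is free => place at 3.
11 hashes to 11; slot 11 is free => place at 11.
Table: [., ., ., 341, ., 486, 161, 488, 850, 87, ., 11, .]

6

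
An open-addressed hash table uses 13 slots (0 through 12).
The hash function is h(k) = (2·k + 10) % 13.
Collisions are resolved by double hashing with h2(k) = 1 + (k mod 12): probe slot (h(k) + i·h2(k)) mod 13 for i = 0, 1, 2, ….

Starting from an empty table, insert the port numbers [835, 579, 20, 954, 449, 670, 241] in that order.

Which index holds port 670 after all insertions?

9

835 hashes to 3; slot 3 is free -> place at 3.
579 hashes to 11; slot 11 is free -> place at 11.
20 hashes to 11, h2=9; 11 taken -> place at 7.
954 hashes to 7, h2=7; 7 taken -> place at 1.
449 hashes to 11, h2=6; 11 taken -> place at 4.
670 hashes to 11, h2=11; 11 taken -> place at 9.
241 hashes to 11, h2=2; 11 taken -> place at 0.
Table: [241, 954, ∅, 835, 449, ∅, ∅, 20, ∅, 670, ∅, 579, ∅]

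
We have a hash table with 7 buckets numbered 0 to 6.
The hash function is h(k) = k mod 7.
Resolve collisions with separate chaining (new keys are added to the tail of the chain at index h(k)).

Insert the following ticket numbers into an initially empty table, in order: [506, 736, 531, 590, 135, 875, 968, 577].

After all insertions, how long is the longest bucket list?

506 -> bucket 2
736 -> bucket 1
531 -> bucket 6
590 -> bucket 2 (collision)
135 -> bucket 2 (collision)
875 -> bucket 0
968 -> bucket 2 (collision)
577 -> bucket 3
Final buckets:
0: 875
1: 736
2: 506 -> 590 -> 135 -> 968
3: 577
4: .
5: .
6: 531

4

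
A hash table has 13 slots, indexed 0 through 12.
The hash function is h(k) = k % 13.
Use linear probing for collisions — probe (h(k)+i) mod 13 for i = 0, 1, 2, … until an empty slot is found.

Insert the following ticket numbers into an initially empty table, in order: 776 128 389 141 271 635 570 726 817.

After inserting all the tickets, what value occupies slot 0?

776: h=9 → slot 9
128: h=11 → slot 11
389: h=12 → slot 12
141: h=11, probe 11,12,0 → slot 0
271: h=11, probe 11,12,0,1 → slot 1
635: h=11, probe 11,12,0,1,2 → slot 2
570: h=11, probe 11,12,0,1,2,3 → slot 3
726: h=11, probe 11,12,0,1,2,3,4 → slot 4
817: h=11, probe 11,12,0,1,2,3,4,5 → slot 5
Table: [141, 271, 635, 570, 726, 817, ∅, ∅, ∅, 776, ∅, 128, 389]

141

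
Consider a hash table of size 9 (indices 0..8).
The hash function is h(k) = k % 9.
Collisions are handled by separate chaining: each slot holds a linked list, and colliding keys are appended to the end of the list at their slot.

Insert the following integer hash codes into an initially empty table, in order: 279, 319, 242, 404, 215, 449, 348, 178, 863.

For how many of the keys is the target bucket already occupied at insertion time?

279 → bucket 0
319 → bucket 4
242 → bucket 8
404 → bucket 8 (collision)
215 → bucket 8 (collision)
449 → bucket 8 (collision)
348 → bucket 6
178 → bucket 7
863 → bucket 8 (collision)
Final buckets:
0: 279
1: _
2: _
3: _
4: 319
5: _
6: 348
7: 178
8: 242 -> 404 -> 215 -> 449 -> 863

4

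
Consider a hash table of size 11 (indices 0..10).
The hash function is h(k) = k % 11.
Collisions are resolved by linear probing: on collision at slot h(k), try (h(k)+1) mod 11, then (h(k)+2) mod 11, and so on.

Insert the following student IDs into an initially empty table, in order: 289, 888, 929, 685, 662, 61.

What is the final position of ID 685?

4

289 hashes to 3; slot 3 is free → place at 3.
888 hashes to 8; slot 8 is free → place at 8.
929 hashes to 5; slot 5 is free → place at 5.
685 hashes to 3; 3 taken → place at 4.
662 hashes to 2; slot 2 is free → place at 2.
61 hashes to 6; slot 6 is free → place at 6.
Table: [∅, ∅, 662, 289, 685, 929, 61, ∅, 888, ∅, ∅]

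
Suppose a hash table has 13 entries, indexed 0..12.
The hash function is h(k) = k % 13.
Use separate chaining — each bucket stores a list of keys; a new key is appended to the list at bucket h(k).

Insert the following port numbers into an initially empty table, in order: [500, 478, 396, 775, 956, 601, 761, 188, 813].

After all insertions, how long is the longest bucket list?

Insert 500: h=6, bucket 6 empty → new chain.
Insert 478: h=10, bucket 10 empty → new chain.
Insert 396: h=6, bucket 6 nonempty → append to chain.
Insert 775: h=8, bucket 8 empty → new chain.
Insert 956: h=7, bucket 7 empty → new chain.
Insert 601: h=3, bucket 3 empty → new chain.
Insert 761: h=7, bucket 7 nonempty → append to chain.
Insert 188: h=6, bucket 6 nonempty → append to chain.
Insert 813: h=7, bucket 7 nonempty → append to chain.
Final buckets:
0: -
1: -
2: -
3: 601
4: -
5: -
6: 500 -> 396 -> 188
7: 956 -> 761 -> 813
8: 775
9: -
10: 478
11: -
12: -

3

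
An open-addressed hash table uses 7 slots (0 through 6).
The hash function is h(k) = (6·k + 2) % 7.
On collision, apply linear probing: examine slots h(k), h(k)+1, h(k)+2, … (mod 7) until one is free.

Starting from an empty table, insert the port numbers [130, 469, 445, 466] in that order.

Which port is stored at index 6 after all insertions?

445

130 hashes to 5; slot 5 is free → place at 5.
469 hashes to 2; slot 2 is free → place at 2.
445 hashes to 5; 5 taken → place at 6.
466 hashes to 5; 5,6 taken → place at 0.
Table: [466, ∅, 469, ∅, ∅, 130, 445]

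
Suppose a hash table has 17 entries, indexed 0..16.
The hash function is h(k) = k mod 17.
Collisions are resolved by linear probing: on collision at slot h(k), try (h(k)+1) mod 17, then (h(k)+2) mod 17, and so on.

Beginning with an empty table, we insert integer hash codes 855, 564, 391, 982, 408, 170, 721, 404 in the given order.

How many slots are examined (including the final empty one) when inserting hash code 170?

3

Insert 855: h=5, slot 5 empty => index 5.
Insert 564: h=3, slot 3 empty => index 3.
Insert 391: h=0, slot 0 empty => index 0.
Insert 982: h=13, slot 13 empty => index 13.
Insert 408: h=0, slot 0 occupied => index 1.
Insert 170: h=0, slots 0,1 occupied => index 2.
Insert 721: h=7, slot 7 empty => index 7.
Insert 404: h=13, slot 13 occupied => index 14.
Table: [391, 408, 170, 564, ∅, 855, ∅, 721, ∅, ∅, ∅, ∅, ∅, 982, 404, ∅, ∅]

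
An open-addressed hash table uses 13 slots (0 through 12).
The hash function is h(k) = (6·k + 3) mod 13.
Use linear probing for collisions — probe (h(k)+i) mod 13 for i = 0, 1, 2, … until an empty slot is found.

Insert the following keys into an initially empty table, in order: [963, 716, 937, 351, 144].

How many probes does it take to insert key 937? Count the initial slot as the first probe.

3

Insert 963: h=9, slot 9 empty → index 9.
Insert 716: h=9, slot 9 occupied → index 10.
Insert 937: h=9, slots 9,10 occupied → index 11.
Insert 351: h=3, slot 3 empty → index 3.
Insert 144: h=9, slots 9,10,11 occupied → index 12.
Table: [∅, ∅, ∅, 351, ∅, ∅, ∅, ∅, ∅, 963, 716, 937, 144]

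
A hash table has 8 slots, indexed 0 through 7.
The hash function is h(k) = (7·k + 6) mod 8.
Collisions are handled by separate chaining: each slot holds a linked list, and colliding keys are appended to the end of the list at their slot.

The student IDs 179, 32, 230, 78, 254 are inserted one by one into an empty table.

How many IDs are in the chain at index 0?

Insert 179: h=3, bucket 3 empty → new chain.
Insert 32: h=6, bucket 6 empty → new chain.
Insert 230: h=0, bucket 0 empty → new chain.
Insert 78: h=0, bucket 0 nonempty → append to chain.
Insert 254: h=0, bucket 0 nonempty → append to chain.
Final buckets:
0: 230 -> 78 -> 254
1: ∅
2: ∅
3: 179
4: ∅
5: ∅
6: 32
7: ∅

3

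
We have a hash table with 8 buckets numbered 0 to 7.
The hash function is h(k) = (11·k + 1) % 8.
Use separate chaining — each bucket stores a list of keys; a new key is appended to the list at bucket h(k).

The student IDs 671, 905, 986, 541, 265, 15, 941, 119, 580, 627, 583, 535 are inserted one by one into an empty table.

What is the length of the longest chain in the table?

5

671 -> bucket 6
905 -> bucket 4
986 -> bucket 7
541 -> bucket 0
265 -> bucket 4 (collision)
15 -> bucket 6 (collision)
941 -> bucket 0 (collision)
119 -> bucket 6 (collision)
580 -> bucket 5
627 -> bucket 2
583 -> bucket 6 (collision)
535 -> bucket 6 (collision)
Final buckets:
0: 541 -> 941
1: .
2: 627
3: .
4: 905 -> 265
5: 580
6: 671 -> 15 -> 119 -> 583 -> 535
7: 986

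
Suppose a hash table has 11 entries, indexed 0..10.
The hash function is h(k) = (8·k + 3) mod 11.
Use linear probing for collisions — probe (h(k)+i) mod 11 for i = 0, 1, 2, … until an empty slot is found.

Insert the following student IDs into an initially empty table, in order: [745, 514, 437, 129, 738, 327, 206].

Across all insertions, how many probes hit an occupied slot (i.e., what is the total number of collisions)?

Insert 745: h=1, slot 1 empty => index 1.
Insert 514: h=1, slot 1 occupied => index 2.
Insert 437: h=1, slots 1,2 occupied => index 3.
Insert 129: h=1, slots 1,2,3 occupied => index 4.
Insert 738: h=0, slot 0 empty => index 0.
Insert 327: h=1, slots 1,2,3,4 occupied => index 5.
Insert 206: h=1, slots 1,2,3,4,5 occupied => index 6.
Table: [738, 745, 514, 437, 129, 327, 206, ∅, ∅, ∅, ∅]

15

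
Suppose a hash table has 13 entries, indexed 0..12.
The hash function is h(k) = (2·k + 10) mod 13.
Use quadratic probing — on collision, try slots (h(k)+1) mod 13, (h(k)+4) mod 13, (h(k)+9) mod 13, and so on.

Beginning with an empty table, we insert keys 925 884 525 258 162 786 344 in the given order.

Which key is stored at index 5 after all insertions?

Insert 925: h=1, slot 1 empty → index 1.
Insert 884: h=10, slot 10 empty → index 10.
Insert 525: h=7, slot 7 empty → index 7.
Insert 258: h=6, slot 6 empty → index 6.
Insert 162: h=9, slot 9 empty → index 9.
Insert 786: h=9, slots 9,10 occupied → index 0.
Insert 344: h=9, slots 9,10,0 occupied → index 5.
Table: [786, 925, ∅, ∅, ∅, 344, 258, 525, ∅, 162, 884, ∅, ∅]

344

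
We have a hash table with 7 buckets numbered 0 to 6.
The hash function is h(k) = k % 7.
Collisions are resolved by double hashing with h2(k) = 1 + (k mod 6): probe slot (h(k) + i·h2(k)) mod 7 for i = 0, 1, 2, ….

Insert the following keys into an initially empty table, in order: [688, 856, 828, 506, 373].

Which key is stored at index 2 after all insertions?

688

688: h=2 -> slot 2
856: h=2, h2=5, probe 2,0 -> slot 0
828: h=2, h2=1, probe 2,3 -> slot 3
506: h=2, h2=3, probe 2,5 -> slot 5
373: h=2, h2=2, probe 2,4 -> slot 4
Table: [856, ∅, 688, 828, 373, 506, ∅]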